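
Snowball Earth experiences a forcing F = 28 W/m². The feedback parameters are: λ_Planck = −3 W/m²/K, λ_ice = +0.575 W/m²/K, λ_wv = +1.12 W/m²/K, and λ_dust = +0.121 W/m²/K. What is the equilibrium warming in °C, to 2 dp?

Net feedback parameter λ = (−3) + (+0.575) + (+1.12) + (+0.121) = -1.184 W/m²/K.
ΔT = −F/λ = −28/(-1.184) = 23.65 °C.

23.65 °C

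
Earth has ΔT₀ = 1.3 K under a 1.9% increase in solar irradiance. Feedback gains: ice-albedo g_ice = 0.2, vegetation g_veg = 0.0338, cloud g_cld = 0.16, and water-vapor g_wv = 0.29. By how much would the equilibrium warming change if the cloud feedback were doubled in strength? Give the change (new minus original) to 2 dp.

Original: g = 0.6838, ΔT = 1.3/(1−0.6838) = 4.1113 K.
With doubled cloud: g' = 0.8438, ΔT' = 1.3/(1−0.8438) = 8.3227 K.
Change = 8.3227 − 4.1113 = 4.21 K.

4.21 K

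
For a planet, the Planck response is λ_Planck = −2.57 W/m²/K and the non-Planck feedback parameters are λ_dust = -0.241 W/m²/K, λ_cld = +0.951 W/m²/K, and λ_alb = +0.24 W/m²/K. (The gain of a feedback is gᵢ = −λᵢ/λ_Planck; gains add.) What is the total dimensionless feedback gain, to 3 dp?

0.370

Convert to gains: g_dust = -0.241/2.57 = -0.09377; g_cld = 0.951/2.57 = 0.37; g_alb = 0.24/2.57 = 0.09339.
Total gain g = 0.36962.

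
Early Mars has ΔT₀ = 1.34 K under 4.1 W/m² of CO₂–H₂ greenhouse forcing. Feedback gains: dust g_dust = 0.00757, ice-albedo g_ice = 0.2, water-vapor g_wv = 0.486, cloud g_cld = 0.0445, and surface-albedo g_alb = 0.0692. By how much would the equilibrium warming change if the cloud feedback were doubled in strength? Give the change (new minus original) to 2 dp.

2.09 K

Original: g = 0.80727, ΔT = 1.34/(1−0.80727) = 6.9527 K.
With doubled cloud: g' = 0.85177, ΔT' = 1.34/(1−0.85177) = 9.0400 K.
Change = 9.0400 − 6.9527 = 2.09 K.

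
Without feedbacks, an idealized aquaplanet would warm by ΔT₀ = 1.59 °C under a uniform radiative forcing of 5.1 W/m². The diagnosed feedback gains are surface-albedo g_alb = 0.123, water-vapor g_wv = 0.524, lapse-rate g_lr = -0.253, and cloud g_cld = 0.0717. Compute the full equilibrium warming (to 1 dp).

3.0 °C

Total gain g = 0.123 + 0.524 − 0.253 + 0.0717 = 0.4657.
Amplification A = 1/(1 − 0.4657) = 1.872.
ΔT = 1.59 × 1.872 = 3.0 °C.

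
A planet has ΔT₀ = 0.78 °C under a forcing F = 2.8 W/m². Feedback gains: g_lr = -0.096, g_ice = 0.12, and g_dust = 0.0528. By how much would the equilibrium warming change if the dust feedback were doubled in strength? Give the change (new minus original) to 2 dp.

0.05 °C

Original: g = 0.0768, ΔT = 0.78/(1−0.0768) = 0.8449 °C.
With doubled dust: g' = 0.1296, ΔT' = 0.78/(1−0.1296) = 0.8961 °C.
Change = 0.8961 − 0.8449 = 0.05 °C.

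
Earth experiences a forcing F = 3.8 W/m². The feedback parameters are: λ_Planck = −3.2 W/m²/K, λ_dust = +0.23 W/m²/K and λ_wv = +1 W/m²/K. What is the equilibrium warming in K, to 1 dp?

Net feedback parameter λ = (−3.2) + (+0.23) + (+1) = -1.97 W/m²/K.
ΔT = −F/λ = −3.8/(-1.97) = 1.9 K.

1.9 K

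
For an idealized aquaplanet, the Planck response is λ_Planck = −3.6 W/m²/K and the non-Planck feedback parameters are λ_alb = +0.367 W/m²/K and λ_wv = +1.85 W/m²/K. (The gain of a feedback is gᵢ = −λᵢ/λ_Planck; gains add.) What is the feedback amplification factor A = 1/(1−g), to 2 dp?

Convert to gains: g_alb = 0.367/3.6 = 0.1019; g_wv = 1.85/3.6 = 0.5139.
Total gain g = 0.6158.
A = 1/(1 − 0.6158) = 2.60.

2.60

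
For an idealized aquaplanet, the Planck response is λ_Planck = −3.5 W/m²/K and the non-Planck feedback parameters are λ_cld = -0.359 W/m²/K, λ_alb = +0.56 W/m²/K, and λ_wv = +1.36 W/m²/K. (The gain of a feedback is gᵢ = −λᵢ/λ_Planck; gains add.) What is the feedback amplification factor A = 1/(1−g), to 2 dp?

1.81

Convert to gains: g_cld = -0.359/3.5 = -0.1026; g_alb = 0.56/3.5 = 0.16; g_wv = 1.36/3.5 = 0.3886.
Total gain g = 0.446.
A = 1/(1 − 0.446) = 1.81.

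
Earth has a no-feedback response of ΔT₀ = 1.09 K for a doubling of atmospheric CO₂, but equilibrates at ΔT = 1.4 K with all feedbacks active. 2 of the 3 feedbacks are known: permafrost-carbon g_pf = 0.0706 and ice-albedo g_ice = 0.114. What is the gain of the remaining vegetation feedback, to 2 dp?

0.04

Amplification A = ΔT/ΔT₀ = 1.4/1.09 = 1.284.
Total gain g = 1 − 1/A = 1 − 1/1.284 = 0.2212.
Known gains sum to 0.0706 + 0.114 = 0.1846.
g_veg = 0.2212 − 0.1846 = 0.04.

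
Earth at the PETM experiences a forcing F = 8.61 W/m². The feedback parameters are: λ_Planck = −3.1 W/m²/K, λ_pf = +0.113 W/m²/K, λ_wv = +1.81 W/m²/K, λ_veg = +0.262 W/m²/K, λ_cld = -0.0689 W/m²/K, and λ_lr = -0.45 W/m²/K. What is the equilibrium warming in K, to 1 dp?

Net feedback parameter λ = (−3.1) + (+0.113) + (+1.81) + (+0.262) + (-0.0689) + (-0.45) = -1.4339 W/m²/K.
ΔT = −F/λ = −8.61/(-1.4339) = 6.0 K.

6.0 K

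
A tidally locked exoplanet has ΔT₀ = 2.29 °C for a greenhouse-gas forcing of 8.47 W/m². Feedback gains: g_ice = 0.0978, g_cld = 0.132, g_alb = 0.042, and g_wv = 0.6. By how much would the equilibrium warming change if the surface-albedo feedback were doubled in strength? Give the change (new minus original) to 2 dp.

8.70 °C

Original: g = 0.8718, ΔT = 2.29/(1−0.8718) = 17.8627 °C.
With doubled surface-albedo: g' = 0.9138, ΔT' = 2.29/(1−0.9138) = 26.5661 °C.
Change = 26.5661 − 17.8627 = 8.70 °C.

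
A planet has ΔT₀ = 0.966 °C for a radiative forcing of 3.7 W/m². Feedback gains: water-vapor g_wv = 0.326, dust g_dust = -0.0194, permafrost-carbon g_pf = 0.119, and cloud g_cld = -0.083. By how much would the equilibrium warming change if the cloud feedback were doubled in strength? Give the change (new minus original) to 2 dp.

-0.16 °C

Original: g = 0.3426, ΔT = 0.966/(1−0.3426) = 1.4694 °C.
With doubled cloud: g' = 0.2596, ΔT' = 0.966/(1−0.2596) = 1.3047 °C.
Change = 1.3047 − 1.4694 = -0.16 °C.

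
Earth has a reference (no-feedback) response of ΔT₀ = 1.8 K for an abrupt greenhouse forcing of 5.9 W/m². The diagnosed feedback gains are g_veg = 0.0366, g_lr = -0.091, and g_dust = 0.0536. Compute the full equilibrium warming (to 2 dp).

Total gain g = 0.0366 − 0.091 + 0.0536 = -0.0008.
Amplification A = 1/(1 + 0.0008) = 0.9992.
ΔT = 1.8 × 0.9992 = 1.80 K.

1.80 K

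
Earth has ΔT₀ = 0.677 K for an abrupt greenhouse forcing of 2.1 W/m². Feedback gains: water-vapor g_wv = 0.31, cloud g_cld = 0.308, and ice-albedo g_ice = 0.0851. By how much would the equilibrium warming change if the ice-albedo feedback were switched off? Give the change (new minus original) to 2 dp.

Original: g = 0.7031, ΔT = 0.677/(1−0.7031) = 2.2802 K.
Without ice-albedo: g' = 0.618, ΔT' = 0.677/(1−0.618) = 1.7723 K.
Change = 1.7723 − 2.2802 = -0.51 K.

-0.51 K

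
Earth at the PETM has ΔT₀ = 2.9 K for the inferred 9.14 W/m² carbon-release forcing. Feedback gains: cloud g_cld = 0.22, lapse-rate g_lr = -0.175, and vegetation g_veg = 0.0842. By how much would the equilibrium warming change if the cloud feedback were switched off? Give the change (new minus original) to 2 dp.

Original: g = 0.1292, ΔT = 2.9/(1−0.1292) = 3.3303 K.
Without cloud: g' = -0.0908, ΔT' = 2.9/(1+0.0908) = 2.6586 K.
Change = 2.6586 − 3.3303 = -0.67 K.

-0.67 K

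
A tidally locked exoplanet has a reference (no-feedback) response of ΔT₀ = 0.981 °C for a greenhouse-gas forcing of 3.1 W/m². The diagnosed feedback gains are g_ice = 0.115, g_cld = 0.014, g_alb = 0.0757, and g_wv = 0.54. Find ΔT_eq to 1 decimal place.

3.8 °C

Total gain g = 0.115 + 0.014 + 0.0757 + 0.54 = 0.7447.
Amplification A = 1/(1 − 0.7447) = 3.917.
ΔT = 0.981 × 3.917 = 3.8 °C.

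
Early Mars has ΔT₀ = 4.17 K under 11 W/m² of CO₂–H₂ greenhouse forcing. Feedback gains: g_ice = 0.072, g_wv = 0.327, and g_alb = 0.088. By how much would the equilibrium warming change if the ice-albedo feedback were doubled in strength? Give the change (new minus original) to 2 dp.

1.33 K

Original: g = 0.487, ΔT = 4.17/(1−0.487) = 8.1287 K.
With doubled ice-albedo: g' = 0.559, ΔT' = 4.17/(1−0.559) = 9.4558 K.
Change = 9.4558 − 8.1287 = 1.33 K.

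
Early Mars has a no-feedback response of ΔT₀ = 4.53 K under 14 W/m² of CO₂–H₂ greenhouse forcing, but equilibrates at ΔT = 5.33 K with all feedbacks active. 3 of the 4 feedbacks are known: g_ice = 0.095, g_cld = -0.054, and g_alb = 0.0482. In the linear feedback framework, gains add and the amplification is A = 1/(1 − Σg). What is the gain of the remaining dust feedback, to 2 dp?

0.06

Amplification A = ΔT/ΔT₀ = 5.33/4.53 = 1.177.
Total gain g = 1 − 1/A = 1 − 1/1.177 = 0.1504.
Known gains sum to 0.095 − 0.054 + 0.0482 = 0.0892.
g_dust = 0.1504 − 0.0892 = 0.06.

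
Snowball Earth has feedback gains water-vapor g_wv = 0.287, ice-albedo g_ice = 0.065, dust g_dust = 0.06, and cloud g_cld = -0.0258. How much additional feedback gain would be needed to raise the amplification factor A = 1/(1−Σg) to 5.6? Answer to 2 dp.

0.44

Current total gain = 0.3862.
Target gain for A = 5.6: g* = 1 − 1/5.6 = 0.8214.
Additional gain needed = 0.8214 − 0.3862 = 0.44.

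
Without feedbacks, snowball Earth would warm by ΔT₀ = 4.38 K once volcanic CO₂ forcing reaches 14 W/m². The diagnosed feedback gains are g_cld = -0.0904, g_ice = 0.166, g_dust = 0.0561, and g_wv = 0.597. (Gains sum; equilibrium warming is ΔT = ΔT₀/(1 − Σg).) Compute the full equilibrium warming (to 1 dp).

Total gain g = -0.0904 + 0.166 + 0.0561 + 0.597 = 0.7287.
Amplification A = 1/(1 − 0.7287) = 3.686.
ΔT = 4.38 × 3.686 = 16.1 K.

16.1 K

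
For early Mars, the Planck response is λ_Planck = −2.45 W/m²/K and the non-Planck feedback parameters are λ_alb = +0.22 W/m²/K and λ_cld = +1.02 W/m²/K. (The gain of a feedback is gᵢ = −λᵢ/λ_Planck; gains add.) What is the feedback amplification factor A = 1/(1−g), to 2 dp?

2.02

Convert to gains: g_alb = 0.22/2.45 = 0.0898; g_cld = 1.02/2.45 = 0.4163.
Total gain g = 0.5061.
A = 1/(1 − 0.5061) = 2.02.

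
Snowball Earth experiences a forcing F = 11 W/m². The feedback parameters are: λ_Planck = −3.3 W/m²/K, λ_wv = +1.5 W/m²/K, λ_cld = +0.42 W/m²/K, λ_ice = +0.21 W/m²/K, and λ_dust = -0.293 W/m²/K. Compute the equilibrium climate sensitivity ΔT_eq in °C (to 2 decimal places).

7.52 °C

Net feedback parameter λ = (−3.3) + (+1.5) + (+0.42) + (+0.21) + (-0.293) = -1.463 W/m²/K.
ΔT = −F/λ = −11/(-1.463) = 7.52 °C.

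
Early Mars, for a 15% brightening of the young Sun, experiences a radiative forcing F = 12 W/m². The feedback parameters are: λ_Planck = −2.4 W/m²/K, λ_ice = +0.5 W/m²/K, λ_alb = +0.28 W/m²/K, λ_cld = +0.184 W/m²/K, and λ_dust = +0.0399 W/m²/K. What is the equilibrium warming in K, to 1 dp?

8.6 K

Net feedback parameter λ = (−2.4) + (+0.5) + (+0.28) + (+0.184) + (+0.0399) = -1.3961 W/m²/K.
ΔT = −F/λ = −12/(-1.3961) = 8.6 K.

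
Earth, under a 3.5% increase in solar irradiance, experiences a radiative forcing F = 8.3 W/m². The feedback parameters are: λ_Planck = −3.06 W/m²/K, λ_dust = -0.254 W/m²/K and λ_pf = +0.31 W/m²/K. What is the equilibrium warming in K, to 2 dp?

2.76 K

Net feedback parameter λ = (−3.06) + (-0.254) + (+0.31) = -3.004 W/m²/K.
ΔT = −F/λ = −8.3/(-3.004) = 2.76 K.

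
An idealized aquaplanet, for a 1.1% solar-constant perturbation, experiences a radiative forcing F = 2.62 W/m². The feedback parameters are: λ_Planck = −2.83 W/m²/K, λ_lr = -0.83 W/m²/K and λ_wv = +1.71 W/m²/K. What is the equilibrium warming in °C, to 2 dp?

1.34 °C

Net feedback parameter λ = (−2.83) + (-0.83) + (+1.71) = -1.95 W/m²/K.
ΔT = −F/λ = −2.62/(-1.95) = 1.34 °C.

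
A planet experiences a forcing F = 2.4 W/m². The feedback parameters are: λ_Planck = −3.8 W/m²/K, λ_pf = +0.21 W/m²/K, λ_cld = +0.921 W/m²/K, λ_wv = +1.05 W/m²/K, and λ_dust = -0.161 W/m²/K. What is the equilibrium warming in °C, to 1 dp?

Net feedback parameter λ = (−3.8) + (+0.21) + (+0.921) + (+1.05) + (-0.161) = -1.78 W/m²/K.
ΔT = −F/λ = −2.4/(-1.78) = 1.3 °C.

1.3 °C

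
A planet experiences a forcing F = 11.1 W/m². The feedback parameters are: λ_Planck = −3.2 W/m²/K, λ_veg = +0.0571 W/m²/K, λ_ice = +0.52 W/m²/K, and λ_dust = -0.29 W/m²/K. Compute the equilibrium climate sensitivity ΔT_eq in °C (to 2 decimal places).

Net feedback parameter λ = (−3.2) + (+0.0571) + (+0.52) + (-0.29) = -2.9129 W/m²/K.
ΔT = −F/λ = −11.1/(-2.9129) = 3.81 °C.

3.81 °C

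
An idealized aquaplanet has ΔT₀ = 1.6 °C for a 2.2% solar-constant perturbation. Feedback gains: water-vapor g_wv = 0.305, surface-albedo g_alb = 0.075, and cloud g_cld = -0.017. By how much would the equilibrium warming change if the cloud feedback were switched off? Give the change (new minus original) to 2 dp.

0.07 °C

Original: g = 0.363, ΔT = 1.6/(1−0.363) = 2.5118 °C.
Without cloud: g' = 0.38, ΔT' = 1.6/(1−0.38) = 2.5806 °C.
Change = 2.5806 − 2.5118 = 0.07 °C.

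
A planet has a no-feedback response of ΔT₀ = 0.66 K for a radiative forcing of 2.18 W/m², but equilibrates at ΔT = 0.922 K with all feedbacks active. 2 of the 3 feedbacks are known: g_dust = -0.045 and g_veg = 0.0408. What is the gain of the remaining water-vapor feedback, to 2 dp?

0.29

Amplification A = ΔT/ΔT₀ = 0.922/0.66 = 1.397.
Total gain g = 1 − 1/A = 1 − 1/1.397 = 0.2842.
Known gains sum to -0.045 + 0.0408 = -0.0042.
g_wv = 0.2842 + 0.0042 = 0.29.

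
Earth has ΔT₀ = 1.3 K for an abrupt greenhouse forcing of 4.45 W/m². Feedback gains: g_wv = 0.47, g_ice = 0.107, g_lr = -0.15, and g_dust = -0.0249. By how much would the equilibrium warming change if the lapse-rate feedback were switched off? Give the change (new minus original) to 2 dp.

Original: g = 0.4021, ΔT = 1.3/(1−0.4021) = 2.1743 K.
Without lapse-rate: g' = 0.5521, ΔT' = 1.3/(1−0.5521) = 2.9024 K.
Change = 2.9024 − 2.1743 = 0.73 K.

0.73 K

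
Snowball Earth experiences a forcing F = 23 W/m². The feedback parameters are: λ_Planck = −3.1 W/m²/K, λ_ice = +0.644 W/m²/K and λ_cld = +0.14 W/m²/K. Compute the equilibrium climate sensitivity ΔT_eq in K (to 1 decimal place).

9.9 K

Net feedback parameter λ = (−3.1) + (+0.644) + (+0.14) = -2.316 W/m²/K.
ΔT = −F/λ = −23/(-2.316) = 9.9 K.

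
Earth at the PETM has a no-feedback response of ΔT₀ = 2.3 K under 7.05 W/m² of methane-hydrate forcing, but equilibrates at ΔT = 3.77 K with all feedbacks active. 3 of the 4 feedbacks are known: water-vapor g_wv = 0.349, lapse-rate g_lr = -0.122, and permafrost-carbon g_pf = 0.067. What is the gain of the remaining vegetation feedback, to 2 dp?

0.10

Amplification A = ΔT/ΔT₀ = 3.77/2.3 = 1.639.
Total gain g = 1 − 1/A = 1 − 1/1.639 = 0.3899.
Known gains sum to 0.349 − 0.122 + 0.067 = 0.294.
g_veg = 0.3899 − 0.294 = 0.10.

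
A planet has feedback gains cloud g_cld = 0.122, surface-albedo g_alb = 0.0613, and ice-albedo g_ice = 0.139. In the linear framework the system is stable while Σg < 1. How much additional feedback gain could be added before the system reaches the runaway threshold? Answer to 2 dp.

Current total gain = 0.122 + 0.0613 + 0.139 = 0.3223.
Margin to runaway = 1 − 0.3223 = 0.68.

0.68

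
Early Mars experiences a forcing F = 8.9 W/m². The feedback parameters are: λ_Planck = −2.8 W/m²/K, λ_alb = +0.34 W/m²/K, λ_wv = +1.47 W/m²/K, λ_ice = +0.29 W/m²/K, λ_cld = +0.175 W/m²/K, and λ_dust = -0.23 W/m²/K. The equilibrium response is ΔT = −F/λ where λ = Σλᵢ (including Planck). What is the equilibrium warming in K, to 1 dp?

11.8 K

Net feedback parameter λ = (−2.8) + (+0.34) + (+1.47) + (+0.29) + (+0.175) + (-0.23) = -0.755 W/m²/K.
ΔT = −F/λ = −8.9/(-0.755) = 11.8 K.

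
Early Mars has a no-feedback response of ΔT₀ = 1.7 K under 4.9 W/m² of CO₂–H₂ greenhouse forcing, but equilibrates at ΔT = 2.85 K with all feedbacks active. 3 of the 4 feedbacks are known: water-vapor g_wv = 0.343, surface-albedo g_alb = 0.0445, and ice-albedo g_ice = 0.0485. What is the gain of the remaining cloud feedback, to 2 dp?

-0.03

Amplification A = ΔT/ΔT₀ = 2.85/1.7 = 1.676.
Total gain g = 1 − 1/A = 1 − 1/1.676 = 0.4033.
Known gains sum to 0.343 + 0.0445 + 0.0485 = 0.436.
g_cld = 0.4033 − 0.436 = -0.03.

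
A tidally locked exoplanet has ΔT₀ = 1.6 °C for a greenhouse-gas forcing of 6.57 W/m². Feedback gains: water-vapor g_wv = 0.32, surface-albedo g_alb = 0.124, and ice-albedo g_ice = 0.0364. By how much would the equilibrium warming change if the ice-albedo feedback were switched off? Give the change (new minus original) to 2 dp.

-0.20 °C

Original: g = 0.4804, ΔT = 1.6/(1−0.4804) = 3.0793 °C.
Without ice-albedo: g' = 0.444, ΔT' = 1.6/(1−0.444) = 2.8777 °C.
Change = 2.8777 − 3.0793 = -0.20 °C.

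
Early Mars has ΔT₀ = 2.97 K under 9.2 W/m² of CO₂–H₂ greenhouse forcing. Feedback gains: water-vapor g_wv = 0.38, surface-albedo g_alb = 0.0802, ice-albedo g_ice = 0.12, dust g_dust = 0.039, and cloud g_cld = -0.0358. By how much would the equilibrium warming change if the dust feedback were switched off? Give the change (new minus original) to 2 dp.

-0.61 K

Original: g = 0.5834, ΔT = 2.97/(1−0.5834) = 7.1291 K.
Without dust: g' = 0.5444, ΔT' = 2.97/(1−0.5444) = 6.5189 K.
Change = 6.5189 − 7.1291 = -0.61 K.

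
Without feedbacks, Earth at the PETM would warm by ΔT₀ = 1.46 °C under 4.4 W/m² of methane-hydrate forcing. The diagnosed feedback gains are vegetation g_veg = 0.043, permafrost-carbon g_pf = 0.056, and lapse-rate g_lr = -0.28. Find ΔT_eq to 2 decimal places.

Total gain g = 0.043 + 0.056 − 0.28 = -0.181.
Amplification A = 1/(1 + 0.181) = 0.8467.
ΔT = 1.46 × 0.8467 = 1.24 °C.

1.24 °C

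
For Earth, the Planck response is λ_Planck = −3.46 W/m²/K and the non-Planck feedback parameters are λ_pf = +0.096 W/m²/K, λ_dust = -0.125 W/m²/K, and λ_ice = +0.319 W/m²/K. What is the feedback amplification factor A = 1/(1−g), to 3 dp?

1.091

Convert to gains: g_pf = 0.096/3.46 = 0.02775; g_dust = -0.125/3.46 = -0.03613; g_ice = 0.319/3.46 = 0.0922.
Total gain g = 0.08382.
A = 1/(1 − 0.08382) = 1.091.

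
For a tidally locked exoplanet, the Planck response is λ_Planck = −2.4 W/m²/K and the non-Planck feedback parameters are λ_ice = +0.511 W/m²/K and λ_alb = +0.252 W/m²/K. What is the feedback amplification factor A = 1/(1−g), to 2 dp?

Convert to gains: g_ice = 0.511/2.4 = 0.2129; g_alb = 0.252/2.4 = 0.105.
Total gain g = 0.3179.
A = 1/(1 − 0.3179) = 1.47.

1.47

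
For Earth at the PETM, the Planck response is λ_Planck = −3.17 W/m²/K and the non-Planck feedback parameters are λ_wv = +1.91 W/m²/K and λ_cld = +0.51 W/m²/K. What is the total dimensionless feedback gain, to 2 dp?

Convert to gains: g_wv = 1.91/3.17 = 0.6025; g_cld = 0.51/3.17 = 0.1609.
Total gain g = 0.7634.

0.76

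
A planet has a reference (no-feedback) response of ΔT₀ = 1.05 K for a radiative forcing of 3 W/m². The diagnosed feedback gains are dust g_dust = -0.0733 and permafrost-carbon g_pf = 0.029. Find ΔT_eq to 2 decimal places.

Total gain g = -0.0733 + 0.029 = -0.0443.
Amplification A = 1/(1 + 0.0443) = 0.9576.
ΔT = 1.05 × 0.9576 = 1.01 K.

1.01 K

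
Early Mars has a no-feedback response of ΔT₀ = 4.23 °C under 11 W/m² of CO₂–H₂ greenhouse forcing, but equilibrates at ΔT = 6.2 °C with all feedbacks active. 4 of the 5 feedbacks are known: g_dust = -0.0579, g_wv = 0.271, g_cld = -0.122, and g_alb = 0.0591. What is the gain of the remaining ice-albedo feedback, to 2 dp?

Amplification A = ΔT/ΔT₀ = 6.2/4.23 = 1.466.
Total gain g = 1 − 1/A = 1 − 1/1.466 = 0.3179.
Known gains sum to -0.0579 + 0.271 − 0.122 + 0.0591 = 0.1502.
g_ice = 0.3179 − 0.1502 = 0.17.

0.17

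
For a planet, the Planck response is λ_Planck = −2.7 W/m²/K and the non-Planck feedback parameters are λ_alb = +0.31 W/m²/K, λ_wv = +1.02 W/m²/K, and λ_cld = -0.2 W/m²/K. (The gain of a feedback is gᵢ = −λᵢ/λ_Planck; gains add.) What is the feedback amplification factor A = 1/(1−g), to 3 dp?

Convert to gains: g_alb = 0.31/2.7 = 0.1148; g_wv = 1.02/2.7 = 0.3778; g_cld = -0.2/2.7 = -0.07407.
Total gain g = 0.41853.
A = 1/(1 − 0.41853) = 1.720.

1.720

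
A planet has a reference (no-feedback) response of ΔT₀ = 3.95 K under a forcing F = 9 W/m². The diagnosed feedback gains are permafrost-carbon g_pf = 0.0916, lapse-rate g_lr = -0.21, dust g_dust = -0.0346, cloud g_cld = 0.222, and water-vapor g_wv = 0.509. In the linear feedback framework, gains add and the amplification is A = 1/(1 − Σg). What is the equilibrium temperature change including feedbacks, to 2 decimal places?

Total gain g = 0.0916 − 0.21 − 0.0346 + 0.222 + 0.509 = 0.578.
Amplification A = 1/(1 − 0.578) = 2.37.
ΔT = 3.95 × 2.37 = 9.36 K.

9.36 K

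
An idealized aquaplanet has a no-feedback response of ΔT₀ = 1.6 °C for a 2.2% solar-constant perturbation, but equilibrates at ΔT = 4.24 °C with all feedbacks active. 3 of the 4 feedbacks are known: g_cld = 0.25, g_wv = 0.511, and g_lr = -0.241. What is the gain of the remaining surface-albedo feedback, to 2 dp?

Amplification A = ΔT/ΔT₀ = 4.24/1.6 = 2.65.
Total gain g = 1 − 1/A = 1 − 1/2.65 = 0.6226.
Known gains sum to 0.25 + 0.511 − 0.241 = 0.52.
g_alb = 0.6226 − 0.52 = 0.10.

0.10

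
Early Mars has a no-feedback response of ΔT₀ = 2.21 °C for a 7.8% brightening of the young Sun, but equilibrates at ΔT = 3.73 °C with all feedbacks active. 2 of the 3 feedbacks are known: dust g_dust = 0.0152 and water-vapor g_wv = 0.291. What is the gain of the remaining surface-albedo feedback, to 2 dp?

0.10

Amplification A = ΔT/ΔT₀ = 3.73/2.21 = 1.688.
Total gain g = 1 − 1/A = 1 − 1/1.688 = 0.4076.
Known gains sum to 0.0152 + 0.291 = 0.3062.
g_alb = 0.4076 − 0.3062 = 0.10.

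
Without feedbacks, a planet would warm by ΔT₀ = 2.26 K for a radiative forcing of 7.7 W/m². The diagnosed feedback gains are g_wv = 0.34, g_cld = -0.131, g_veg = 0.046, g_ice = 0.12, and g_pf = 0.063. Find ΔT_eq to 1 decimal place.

Total gain g = 0.34 − 0.131 + 0.046 + 0.12 + 0.063 = 0.438.
Amplification A = 1/(1 − 0.438) = 1.779.
ΔT = 2.26 × 1.779 = 4.0 K.

4.0 K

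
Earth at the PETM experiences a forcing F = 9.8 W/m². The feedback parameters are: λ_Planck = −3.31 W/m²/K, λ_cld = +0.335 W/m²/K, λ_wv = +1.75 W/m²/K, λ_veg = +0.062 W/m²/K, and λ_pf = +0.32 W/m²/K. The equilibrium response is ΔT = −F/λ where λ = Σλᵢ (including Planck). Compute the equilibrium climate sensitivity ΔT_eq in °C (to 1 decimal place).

11.6 °C

Net feedback parameter λ = (−3.31) + (+0.335) + (+1.75) + (+0.062) + (+0.32) = -0.843 W/m²/K.
ΔT = −F/λ = −9.8/(-0.843) = 11.6 °C.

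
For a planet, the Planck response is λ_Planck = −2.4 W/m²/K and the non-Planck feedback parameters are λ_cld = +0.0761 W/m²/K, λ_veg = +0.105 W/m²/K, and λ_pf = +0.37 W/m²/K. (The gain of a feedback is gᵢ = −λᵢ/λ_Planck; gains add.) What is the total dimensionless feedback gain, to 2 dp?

0.23

Convert to gains: g_cld = 0.0761/2.4 = 0.03171; g_veg = 0.105/2.4 = 0.04375; g_pf = 0.37/2.4 = 0.1542.
Total gain g = 0.22966.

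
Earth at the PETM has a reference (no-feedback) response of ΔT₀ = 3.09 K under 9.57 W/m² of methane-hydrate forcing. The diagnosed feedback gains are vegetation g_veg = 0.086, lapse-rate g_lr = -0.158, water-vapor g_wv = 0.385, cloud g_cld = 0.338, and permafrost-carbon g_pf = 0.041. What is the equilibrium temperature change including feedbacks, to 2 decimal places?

Total gain g = 0.086 − 0.158 + 0.385 + 0.338 + 0.041 = 0.692.
Amplification A = 1/(1 − 0.692) = 3.247.
ΔT = 3.09 × 3.247 = 10.03 K.

10.03 K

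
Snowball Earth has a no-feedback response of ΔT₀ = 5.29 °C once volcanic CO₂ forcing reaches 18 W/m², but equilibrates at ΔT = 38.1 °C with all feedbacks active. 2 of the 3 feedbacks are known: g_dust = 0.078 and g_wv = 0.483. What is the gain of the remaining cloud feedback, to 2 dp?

0.30

Amplification A = ΔT/ΔT₀ = 38.1/5.29 = 7.202.
Total gain g = 1 − 1/A = 1 − 1/7.202 = 0.8611.
Known gains sum to 0.078 + 0.483 = 0.561.
g_cld = 0.8611 − 0.561 = 0.30.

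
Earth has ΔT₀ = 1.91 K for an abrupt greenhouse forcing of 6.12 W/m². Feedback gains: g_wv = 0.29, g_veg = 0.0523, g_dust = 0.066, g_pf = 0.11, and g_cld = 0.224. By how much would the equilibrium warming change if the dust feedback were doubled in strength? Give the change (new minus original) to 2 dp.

Original: g = 0.7423, ΔT = 1.91/(1−0.7423) = 7.4117 K.
With doubled dust: g' = 0.8083, ΔT' = 1.91/(1−0.8083) = 9.9635 K.
Change = 9.9635 − 7.4117 = 2.55 K.

2.55 K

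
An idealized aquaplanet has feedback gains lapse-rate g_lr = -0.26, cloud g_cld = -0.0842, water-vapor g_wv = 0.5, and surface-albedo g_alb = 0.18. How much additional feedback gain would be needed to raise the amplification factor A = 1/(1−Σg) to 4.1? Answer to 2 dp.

Current total gain = 0.3358.
Target gain for A = 4.1: g* = 1 − 1/4.1 = 0.7561.
Additional gain needed = 0.7561 − 0.3358 = 0.42.

0.42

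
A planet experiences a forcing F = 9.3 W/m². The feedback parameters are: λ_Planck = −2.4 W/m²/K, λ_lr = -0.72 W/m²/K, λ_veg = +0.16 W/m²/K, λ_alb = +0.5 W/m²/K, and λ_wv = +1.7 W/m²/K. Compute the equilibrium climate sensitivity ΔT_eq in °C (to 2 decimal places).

12.24 °C

Net feedback parameter λ = (−2.4) + (-0.72) + (+0.16) + (+0.5) + (+1.7) = -0.76 W/m²/K.
ΔT = −F/λ = −9.3/(-0.76) = 12.24 °C.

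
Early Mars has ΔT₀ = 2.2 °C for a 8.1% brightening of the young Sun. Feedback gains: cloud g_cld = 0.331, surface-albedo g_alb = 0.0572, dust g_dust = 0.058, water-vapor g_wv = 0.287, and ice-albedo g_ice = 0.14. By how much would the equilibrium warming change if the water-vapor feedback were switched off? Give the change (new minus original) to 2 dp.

Original: g = 0.8732, ΔT = 2.2/(1−0.8732) = 17.3502 °C.
Without water-vapor: g' = 0.5862, ΔT' = 2.2/(1−0.5862) = 5.3166 °C.
Change = 5.3166 − 17.3502 = -12.03 °C.

-12.03 °C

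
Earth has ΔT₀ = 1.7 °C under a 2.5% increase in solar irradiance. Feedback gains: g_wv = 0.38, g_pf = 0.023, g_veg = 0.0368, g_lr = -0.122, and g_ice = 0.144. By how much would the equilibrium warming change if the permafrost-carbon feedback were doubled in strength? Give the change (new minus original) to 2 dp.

Original: g = 0.4618, ΔT = 1.7/(1−0.4618) = 3.1587 °C.
With doubled permafrost-carbon: g' = 0.4848, ΔT' = 1.7/(1−0.4848) = 3.2997 °C.
Change = 3.2997 − 3.1587 = 0.14 °C.

0.14 °C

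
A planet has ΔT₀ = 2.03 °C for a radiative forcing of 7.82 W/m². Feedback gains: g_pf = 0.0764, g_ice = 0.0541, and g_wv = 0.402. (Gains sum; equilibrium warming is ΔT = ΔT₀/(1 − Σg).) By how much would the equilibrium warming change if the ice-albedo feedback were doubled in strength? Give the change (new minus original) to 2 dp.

0.57 °C

Original: g = 0.5325, ΔT = 2.03/(1−0.5325) = 4.3422 °C.
With doubled ice-albedo: g' = 0.5866, ΔT' = 2.03/(1−0.5866) = 4.9105 °C.
Change = 4.9105 − 4.3422 = 0.57 °C.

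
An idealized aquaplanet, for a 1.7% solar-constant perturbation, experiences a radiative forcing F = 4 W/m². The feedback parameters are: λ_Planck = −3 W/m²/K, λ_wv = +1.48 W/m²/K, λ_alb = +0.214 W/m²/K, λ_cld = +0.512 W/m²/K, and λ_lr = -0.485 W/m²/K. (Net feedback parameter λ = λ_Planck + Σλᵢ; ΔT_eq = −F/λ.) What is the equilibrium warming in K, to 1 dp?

3.1 K

Net feedback parameter λ = (−3) + (+1.48) + (+0.214) + (+0.512) + (-0.485) = -1.279 W/m²/K.
ΔT = −F/λ = −4/(-1.279) = 3.1 K.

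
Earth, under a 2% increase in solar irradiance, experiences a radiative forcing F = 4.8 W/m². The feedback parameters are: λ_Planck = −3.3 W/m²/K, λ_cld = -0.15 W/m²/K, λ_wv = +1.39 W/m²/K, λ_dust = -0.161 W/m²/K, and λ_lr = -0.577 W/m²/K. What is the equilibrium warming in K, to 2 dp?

1.72 K

Net feedback parameter λ = (−3.3) + (-0.15) + (+1.39) + (-0.161) + (-0.577) = -2.798 W/m²/K.
ΔT = −F/λ = −4.8/(-2.798) = 1.72 K.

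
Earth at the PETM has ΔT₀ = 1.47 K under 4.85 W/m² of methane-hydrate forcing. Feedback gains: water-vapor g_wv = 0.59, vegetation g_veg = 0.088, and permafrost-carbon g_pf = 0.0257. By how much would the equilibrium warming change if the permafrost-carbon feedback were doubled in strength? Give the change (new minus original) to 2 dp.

Original: g = 0.7037, ΔT = 1.47/(1−0.7037) = 4.9612 K.
With doubled permafrost-carbon: g' = 0.7294, ΔT' = 1.47/(1−0.7294) = 5.4324 K.
Change = 5.4324 − 4.9612 = 0.47 K.

0.47 K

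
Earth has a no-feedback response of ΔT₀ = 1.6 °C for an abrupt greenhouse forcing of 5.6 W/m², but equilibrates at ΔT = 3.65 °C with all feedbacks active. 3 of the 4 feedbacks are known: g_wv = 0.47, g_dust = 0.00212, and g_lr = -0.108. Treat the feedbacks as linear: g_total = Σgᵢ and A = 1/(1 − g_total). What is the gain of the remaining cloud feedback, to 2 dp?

Amplification A = ΔT/ΔT₀ = 3.65/1.6 = 2.281.
Total gain g = 1 − 1/A = 1 − 1/2.281 = 0.5616.
Known gains sum to 0.47 + 0.00212 − 0.108 = 0.36412.
g_cld = 0.5616 − 0.36412 = 0.20.

0.20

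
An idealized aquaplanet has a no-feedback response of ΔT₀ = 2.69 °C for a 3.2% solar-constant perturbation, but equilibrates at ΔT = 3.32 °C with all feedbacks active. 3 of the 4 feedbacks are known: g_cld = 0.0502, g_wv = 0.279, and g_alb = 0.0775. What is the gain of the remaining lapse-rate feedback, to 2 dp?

-0.22

Amplification A = ΔT/ΔT₀ = 3.32/2.69 = 1.234.
Total gain g = 1 − 1/A = 1 − 1/1.234 = 0.1896.
Known gains sum to 0.0502 + 0.279 + 0.0775 = 0.4067.
g_lr = 0.1896 − 0.4067 = -0.22.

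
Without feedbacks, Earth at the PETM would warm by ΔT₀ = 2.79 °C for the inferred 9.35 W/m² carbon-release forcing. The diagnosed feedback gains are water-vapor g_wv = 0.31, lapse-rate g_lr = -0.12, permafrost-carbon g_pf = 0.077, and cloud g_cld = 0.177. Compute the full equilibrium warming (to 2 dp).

Total gain g = 0.31 − 0.12 + 0.077 + 0.177 = 0.444.
Amplification A = 1/(1 − 0.444) = 1.799.
ΔT = 2.79 × 1.799 = 5.02 °C.

5.02 °C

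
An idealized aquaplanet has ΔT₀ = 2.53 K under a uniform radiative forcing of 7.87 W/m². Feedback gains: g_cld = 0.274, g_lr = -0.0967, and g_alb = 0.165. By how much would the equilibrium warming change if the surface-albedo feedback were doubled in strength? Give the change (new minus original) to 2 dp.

1.29 K

Original: g = 0.3423, ΔT = 2.53/(1−0.3423) = 3.8467 K.
With doubled surface-albedo: g' = 0.5073, ΔT' = 2.53/(1−0.5073) = 5.1350 K.
Change = 5.1350 − 3.8467 = 1.29 K.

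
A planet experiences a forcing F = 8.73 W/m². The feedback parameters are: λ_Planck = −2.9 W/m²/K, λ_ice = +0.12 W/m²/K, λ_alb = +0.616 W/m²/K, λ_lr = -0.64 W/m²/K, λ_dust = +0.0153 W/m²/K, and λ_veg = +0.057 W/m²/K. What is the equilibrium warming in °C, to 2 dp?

Net feedback parameter λ = (−2.9) + (+0.12) + (+0.616) + (-0.64) + (+0.0153) + (+0.057) = -2.7317 W/m²/K.
ΔT = −F/λ = −8.73/(-2.7317) = 3.20 °C.

3.20 °C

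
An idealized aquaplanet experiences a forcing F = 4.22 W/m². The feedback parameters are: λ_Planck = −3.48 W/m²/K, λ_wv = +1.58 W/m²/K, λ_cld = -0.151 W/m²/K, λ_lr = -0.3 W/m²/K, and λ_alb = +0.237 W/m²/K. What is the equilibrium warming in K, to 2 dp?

2.00 K

Net feedback parameter λ = (−3.48) + (+1.58) + (-0.151) + (-0.3) + (+0.237) = -2.114 W/m²/K.
ΔT = −F/λ = −4.22/(-2.114) = 2.00 K.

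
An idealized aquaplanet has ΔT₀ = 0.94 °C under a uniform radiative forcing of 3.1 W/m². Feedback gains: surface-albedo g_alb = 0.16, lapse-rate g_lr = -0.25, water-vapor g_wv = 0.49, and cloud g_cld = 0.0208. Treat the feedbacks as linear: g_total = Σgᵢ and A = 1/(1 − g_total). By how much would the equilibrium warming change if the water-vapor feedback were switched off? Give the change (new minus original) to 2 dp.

-0.74 °C

Original: g = 0.4208, ΔT = 0.94/(1−0.4208) = 1.6229 °C.
Without water-vapor: g' = -0.0692, ΔT' = 0.94/(1+0.0692) = 0.8792 °C.
Change = 0.8792 − 1.6229 = -0.74 °C.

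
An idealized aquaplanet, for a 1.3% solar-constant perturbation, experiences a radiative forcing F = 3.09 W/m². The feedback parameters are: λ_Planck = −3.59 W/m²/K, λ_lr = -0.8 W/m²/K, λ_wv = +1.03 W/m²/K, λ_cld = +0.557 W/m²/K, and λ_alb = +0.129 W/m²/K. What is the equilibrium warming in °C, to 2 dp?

1.16 °C

Net feedback parameter λ = (−3.59) + (-0.8) + (+1.03) + (+0.557) + (+0.129) = -2.674 W/m²/K.
ΔT = −F/λ = −3.09/(-2.674) = 1.16 °C.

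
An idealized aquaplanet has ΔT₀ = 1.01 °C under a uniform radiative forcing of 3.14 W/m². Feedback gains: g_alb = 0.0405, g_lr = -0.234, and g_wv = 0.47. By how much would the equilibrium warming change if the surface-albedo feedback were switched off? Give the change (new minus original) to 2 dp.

Original: g = 0.2765, ΔT = 1.01/(1−0.2765) = 1.3960 °C.
Without surface-albedo: g' = 0.236, ΔT' = 1.01/(1−0.236) = 1.3220 °C.
Change = 1.3220 − 1.3960 = -0.07 °C.

-0.07 °C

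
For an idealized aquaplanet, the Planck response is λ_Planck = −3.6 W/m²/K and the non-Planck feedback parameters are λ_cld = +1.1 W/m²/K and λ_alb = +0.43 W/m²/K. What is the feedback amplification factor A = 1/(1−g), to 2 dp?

1.74

Convert to gains: g_cld = 1.1/3.6 = 0.3056; g_alb = 0.43/3.6 = 0.1194.
Total gain g = 0.425.
A = 1/(1 − 0.425) = 1.74.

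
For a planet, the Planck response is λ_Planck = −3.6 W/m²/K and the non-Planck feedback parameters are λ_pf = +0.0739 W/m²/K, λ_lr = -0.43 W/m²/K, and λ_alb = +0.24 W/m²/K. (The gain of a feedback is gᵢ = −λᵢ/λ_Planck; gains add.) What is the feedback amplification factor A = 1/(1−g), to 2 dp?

0.97

Convert to gains: g_pf = 0.0739/3.6 = 0.02053; g_lr = -0.43/3.6 = -0.1194; g_alb = 0.24/3.6 = 0.06667.
Total gain g = -0.0322.
A = 1/(1 + 0.0322) = 0.97.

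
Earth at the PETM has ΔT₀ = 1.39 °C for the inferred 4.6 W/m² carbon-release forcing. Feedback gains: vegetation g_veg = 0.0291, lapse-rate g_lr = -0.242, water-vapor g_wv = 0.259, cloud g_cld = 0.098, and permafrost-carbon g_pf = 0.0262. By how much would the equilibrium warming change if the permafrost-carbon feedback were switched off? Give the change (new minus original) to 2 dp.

-0.05 °C

Original: g = 0.1703, ΔT = 1.39/(1−0.1703) = 1.6753 °C.
Without permafrost-carbon: g' = 0.1441, ΔT' = 1.39/(1−0.1441) = 1.6240 °C.
Change = 1.6240 − 1.6753 = -0.05 °C.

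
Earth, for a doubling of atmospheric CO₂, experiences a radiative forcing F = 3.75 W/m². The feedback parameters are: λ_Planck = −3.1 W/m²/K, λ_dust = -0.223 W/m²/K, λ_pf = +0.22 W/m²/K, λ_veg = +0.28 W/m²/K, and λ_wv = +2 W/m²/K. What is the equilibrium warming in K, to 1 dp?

4.6 K

Net feedback parameter λ = (−3.1) + (-0.223) + (+0.22) + (+0.28) + (+2) = -0.823 W/m²/K.
ΔT = −F/λ = −3.75/(-0.823) = 4.6 K.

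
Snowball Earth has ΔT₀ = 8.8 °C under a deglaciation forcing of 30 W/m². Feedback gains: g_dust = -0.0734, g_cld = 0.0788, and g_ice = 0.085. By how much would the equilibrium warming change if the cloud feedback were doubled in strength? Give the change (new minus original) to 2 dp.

Original: g = 0.0904, ΔT = 8.8/(1−0.0904) = 9.6746 °C.
With doubled cloud: g' = 0.1692, ΔT' = 8.8/(1−0.1692) = 10.5922 °C.
Change = 10.5922 − 9.6746 = 0.92 °C.

0.92 °C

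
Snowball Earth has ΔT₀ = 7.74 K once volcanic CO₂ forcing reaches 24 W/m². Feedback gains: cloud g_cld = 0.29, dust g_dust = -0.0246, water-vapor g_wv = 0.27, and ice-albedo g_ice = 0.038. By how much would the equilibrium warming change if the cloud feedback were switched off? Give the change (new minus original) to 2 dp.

-7.34 K

Original: g = 0.5734, ΔT = 7.74/(1−0.5734) = 18.1435 K.
Without cloud: g' = 0.2834, ΔT' = 7.74/(1−0.2834) = 10.8010 K.
Change = 10.8010 − 18.1435 = -7.34 K.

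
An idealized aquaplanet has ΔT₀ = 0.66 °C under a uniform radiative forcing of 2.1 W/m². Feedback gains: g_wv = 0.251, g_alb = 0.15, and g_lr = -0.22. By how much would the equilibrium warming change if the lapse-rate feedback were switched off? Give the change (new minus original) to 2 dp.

0.30 °C

Original: g = 0.181, ΔT = 0.66/(1−0.181) = 0.8059 °C.
Without lapse-rate: g' = 0.401, ΔT' = 0.66/(1−0.401) = 1.1018 °C.
Change = 1.1018 − 0.8059 = 0.30 °C.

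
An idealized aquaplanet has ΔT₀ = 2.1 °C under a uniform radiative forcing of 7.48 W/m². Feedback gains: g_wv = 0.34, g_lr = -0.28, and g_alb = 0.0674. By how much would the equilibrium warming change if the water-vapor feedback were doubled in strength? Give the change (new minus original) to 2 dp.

Original: g = 0.1274, ΔT = 2.1/(1−0.1274) = 2.4066 °C.
With doubled water-vapor: g' = 0.4674, ΔT' = 2.1/(1−0.4674) = 3.9429 °C.
Change = 3.9429 − 2.4066 = 1.54 °C.

1.54 °C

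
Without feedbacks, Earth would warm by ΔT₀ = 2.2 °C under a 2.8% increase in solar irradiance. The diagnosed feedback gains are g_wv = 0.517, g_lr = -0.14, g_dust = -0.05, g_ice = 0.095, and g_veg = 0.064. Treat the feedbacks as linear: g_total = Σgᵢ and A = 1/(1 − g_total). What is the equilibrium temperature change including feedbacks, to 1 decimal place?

Total gain g = 0.517 − 0.14 − 0.05 + 0.095 + 0.064 = 0.486.
Amplification A = 1/(1 − 0.486) = 1.946.
ΔT = 2.2 × 1.946 = 4.3 °C.

4.3 °C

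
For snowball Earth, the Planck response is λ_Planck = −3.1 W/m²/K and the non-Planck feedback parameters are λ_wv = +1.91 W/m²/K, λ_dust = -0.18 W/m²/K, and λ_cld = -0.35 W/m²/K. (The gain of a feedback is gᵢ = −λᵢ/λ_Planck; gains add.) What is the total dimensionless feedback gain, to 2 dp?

Convert to gains: g_wv = 1.91/3.1 = 0.6161; g_dust = -0.18/3.1 = -0.05806; g_cld = -0.35/3.1 = -0.1129.
Total gain g = 0.44514.

0.45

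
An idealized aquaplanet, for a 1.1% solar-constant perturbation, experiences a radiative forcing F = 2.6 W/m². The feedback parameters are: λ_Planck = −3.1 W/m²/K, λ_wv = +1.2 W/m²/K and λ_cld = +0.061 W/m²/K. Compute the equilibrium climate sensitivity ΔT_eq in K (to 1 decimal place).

Net feedback parameter λ = (−3.1) + (+1.2) + (+0.061) = -1.839 W/m²/K.
ΔT = −F/λ = −2.6/(-1.839) = 1.4 K.

1.4 K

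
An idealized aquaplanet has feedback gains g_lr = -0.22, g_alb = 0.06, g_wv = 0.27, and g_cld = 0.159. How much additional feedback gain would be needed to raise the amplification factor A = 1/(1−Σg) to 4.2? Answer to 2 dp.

0.49

Current total gain = 0.269.
Target gain for A = 4.2: g* = 1 − 1/4.2 = 0.7619.
Additional gain needed = 0.7619 − 0.269 = 0.49.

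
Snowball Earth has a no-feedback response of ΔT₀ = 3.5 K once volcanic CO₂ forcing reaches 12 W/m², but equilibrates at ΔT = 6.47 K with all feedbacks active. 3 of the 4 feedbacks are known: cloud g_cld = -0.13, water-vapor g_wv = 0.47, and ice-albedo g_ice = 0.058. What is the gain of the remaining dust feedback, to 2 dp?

0.06

Amplification A = ΔT/ΔT₀ = 6.47/3.5 = 1.849.
Total gain g = 1 − 1/A = 1 − 1/1.849 = 0.4592.
Known gains sum to -0.13 + 0.47 + 0.058 = 0.398.
g_dust = 0.4592 − 0.398 = 0.06.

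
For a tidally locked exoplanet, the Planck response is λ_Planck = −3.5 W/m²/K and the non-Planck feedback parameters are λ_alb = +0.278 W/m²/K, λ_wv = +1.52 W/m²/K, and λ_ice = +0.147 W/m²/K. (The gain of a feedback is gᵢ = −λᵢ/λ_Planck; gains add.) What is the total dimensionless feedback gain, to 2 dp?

0.56

Convert to gains: g_alb = 0.278/3.5 = 0.07943; g_wv = 1.52/3.5 = 0.4343; g_ice = 0.147/3.5 = 0.042.
Total gain g = 0.55573.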